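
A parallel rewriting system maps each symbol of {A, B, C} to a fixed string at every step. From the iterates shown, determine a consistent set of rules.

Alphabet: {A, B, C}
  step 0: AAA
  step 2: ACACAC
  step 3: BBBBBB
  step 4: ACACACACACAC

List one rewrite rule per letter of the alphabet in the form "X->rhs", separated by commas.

A->B, B->AC, C->B

  step 3 ⇒ step 4: BBBBBB ⇒ AC·AC·AC·AC·AC·AC
    B ↦ AC
  step 2 ⇒ step 3: ACACAC ⇒ B·B·B·B·B·B
    A ↦ B
  step 2 ⇒ step 3: ACACAC ⇒ B·B·B·B·B·B
    C ↦ B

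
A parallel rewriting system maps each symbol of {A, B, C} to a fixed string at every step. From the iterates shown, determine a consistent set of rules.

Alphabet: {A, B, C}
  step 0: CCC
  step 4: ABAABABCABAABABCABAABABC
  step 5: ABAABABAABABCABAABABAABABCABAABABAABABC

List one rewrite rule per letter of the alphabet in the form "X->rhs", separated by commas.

  step 4 ⇒ step 5: ABAABABCABAABABCABAABABC ⇒ AB·A·AB·AB·A·AB·A·BC·AB·A·AB·AB·A·AB·A·BC·AB·A·AB·AB·A·AB·A·BC
    A ↦ AB
    B ↦ A
    C ↦ BC

A->AB, B->A, C->BC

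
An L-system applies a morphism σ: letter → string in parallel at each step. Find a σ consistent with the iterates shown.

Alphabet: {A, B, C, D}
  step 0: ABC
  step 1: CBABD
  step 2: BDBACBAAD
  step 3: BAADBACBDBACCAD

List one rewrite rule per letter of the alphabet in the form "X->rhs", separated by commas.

A->C, B->BA, C->BD, D->AD

  step 2 ⇒ step 3: BDBACBAAD ⇒ BA·AD·BA·C·BD·BA·C·C·AD
    A ↦ C
    B ↦ BA
    C ↦ BD
    D ↦ AD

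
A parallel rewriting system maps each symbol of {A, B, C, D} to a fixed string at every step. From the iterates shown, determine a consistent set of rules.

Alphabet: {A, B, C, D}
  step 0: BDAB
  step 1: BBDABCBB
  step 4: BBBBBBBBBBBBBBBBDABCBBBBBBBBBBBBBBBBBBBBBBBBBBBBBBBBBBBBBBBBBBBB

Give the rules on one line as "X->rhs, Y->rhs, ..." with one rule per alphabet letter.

  step 0 ⇒ step 1: BDAB ⇒ BB·DA·BC·BB
    A ↦ BC
    B ↦ BB
    D ↦ DA
    C ↦ BB  (constrained at step 1)

A->BC, B->BB, C->BB, D->DA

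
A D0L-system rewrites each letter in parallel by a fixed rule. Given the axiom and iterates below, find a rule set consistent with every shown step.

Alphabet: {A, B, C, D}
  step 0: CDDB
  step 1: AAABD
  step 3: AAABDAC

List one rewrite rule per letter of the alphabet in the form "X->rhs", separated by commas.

A->C, B->BD, C->A, D->A

  step 0 ⇒ step 1: CDDB ⇒ A·A·A·BD
    B ↦ BD
    C ↦ A
    D ↦ A
    A ↦ C  (constrained at step 1)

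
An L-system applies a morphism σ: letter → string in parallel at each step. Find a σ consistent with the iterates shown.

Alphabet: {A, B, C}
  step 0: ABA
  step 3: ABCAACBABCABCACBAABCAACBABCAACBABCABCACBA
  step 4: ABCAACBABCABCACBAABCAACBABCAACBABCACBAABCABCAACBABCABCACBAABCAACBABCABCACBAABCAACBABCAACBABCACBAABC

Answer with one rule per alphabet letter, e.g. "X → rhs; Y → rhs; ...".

A->ABC, B->A, C->ACB

  step 3 ⇒ step 4: ABCAACBABCABCACBAABCAACBABCAACBABCABCACBA ⇒ ABC·A·ACB·ABC·ABC·ACB·A·ABC·A·ACB·ABC·A·ACB·ABC·ACB·A·ABC·ABC·A·ACB·ABC·ABC·ACB·A·ABC·A·ACB·ABC·ABC·ACB·A·ABC·A·ACB·ABC·A·ACB·ABC·ACB·A·ABC
    A ↦ ABC
    B ↦ A
    C ↦ ACB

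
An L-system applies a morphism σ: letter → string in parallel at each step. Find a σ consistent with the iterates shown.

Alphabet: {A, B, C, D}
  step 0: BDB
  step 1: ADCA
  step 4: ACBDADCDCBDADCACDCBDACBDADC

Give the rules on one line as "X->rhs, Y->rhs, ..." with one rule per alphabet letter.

A->AC, B->A, C->BD, D->DC

  step 0 ⇒ step 1: BDB ⇒ A·DC·A
    B ↦ A
    D ↦ DC
    A ↦ AC  (constrained at step 1)
    C ↦ BD  (constrained at step 1)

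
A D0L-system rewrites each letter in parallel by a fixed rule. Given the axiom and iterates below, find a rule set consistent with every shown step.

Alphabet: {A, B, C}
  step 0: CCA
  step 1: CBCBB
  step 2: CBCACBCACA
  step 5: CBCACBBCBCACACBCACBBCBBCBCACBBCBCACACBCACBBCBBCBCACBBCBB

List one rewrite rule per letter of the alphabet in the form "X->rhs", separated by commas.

A->B, B->CA, C->CB

  step 1 ⇒ step 2: CBCBB ⇒ CB·CA·CB·CA·CA
    B ↦ CA
    C ↦ CB
  step 0 ⇒ step 1: CCA ⇒ CB·CB·B
    A ↦ B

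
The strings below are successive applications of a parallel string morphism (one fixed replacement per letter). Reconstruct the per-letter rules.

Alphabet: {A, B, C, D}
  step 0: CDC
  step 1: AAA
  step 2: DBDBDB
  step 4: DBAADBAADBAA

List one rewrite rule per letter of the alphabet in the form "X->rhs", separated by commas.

A->DB, B->CD, C->A, D->A

  step 1 ⇒ step 2: AAA ⇒ DB·DB·DB
    A ↦ DB
    B ↦ CD  (constrained at step 2)
  step 0 ⇒ step 1: CDC ⇒ A·A·A
    C ↦ A
  step 0 ⇒ step 1: CDC ⇒ A·A·A
    D ↦ A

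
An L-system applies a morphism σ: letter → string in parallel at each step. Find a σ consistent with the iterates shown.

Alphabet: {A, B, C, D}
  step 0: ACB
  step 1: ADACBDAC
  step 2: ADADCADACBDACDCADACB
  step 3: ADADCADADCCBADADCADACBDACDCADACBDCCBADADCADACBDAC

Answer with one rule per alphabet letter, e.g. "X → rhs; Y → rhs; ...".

  step 2 ⇒ step 3: ADADCADACBDACDCADACB ⇒ ADA·DC·ADA·DC·CB·ADA·DC·ADA·CB·DAC·DC·ADA·CB·DC·CB·ADA·DC·ADA·CB·DAC
    A ↦ ADA
    B ↦ DAC
    C ↦ CB
    D ↦ DC

A->ADA, B->DAC, C->CB, D->DC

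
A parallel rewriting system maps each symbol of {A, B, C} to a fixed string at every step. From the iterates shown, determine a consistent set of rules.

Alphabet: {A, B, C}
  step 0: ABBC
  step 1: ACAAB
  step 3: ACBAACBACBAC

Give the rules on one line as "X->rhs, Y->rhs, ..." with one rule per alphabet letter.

  step 0 ⇒ step 1: ABBC ⇒ AC·A·A·B
    A ↦ AC
    B ↦ A
    C ↦ B

A->AC, B->A, C->B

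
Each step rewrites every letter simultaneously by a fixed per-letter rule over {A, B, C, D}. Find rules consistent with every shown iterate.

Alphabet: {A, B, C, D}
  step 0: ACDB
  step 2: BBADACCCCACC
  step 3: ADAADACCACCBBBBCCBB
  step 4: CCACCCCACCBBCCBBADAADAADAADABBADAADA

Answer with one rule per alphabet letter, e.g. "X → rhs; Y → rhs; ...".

A->CC, B->ADA, C->B, D->A

  step 3 ⇒ step 4: ADAADACCACCBBBBCCBB ⇒ CC·A·CC·CC·A·CC·B·B·CC·B·B·ADA·ADA·ADA·ADA·B·B·ADA·ADA
    A ↦ CC
    B ↦ ADA
    C ↦ B
    D ↦ A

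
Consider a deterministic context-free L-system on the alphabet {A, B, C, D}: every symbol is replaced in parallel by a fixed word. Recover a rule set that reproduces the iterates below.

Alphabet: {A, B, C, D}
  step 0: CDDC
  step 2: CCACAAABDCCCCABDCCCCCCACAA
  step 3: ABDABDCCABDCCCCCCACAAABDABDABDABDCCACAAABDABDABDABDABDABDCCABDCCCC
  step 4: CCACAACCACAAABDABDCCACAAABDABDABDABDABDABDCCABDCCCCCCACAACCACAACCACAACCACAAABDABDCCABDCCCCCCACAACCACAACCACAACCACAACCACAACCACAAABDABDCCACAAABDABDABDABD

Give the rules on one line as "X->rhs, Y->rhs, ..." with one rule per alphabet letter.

A->CC, B->A, C->ABD, D->CAA

  step 3 ⇒ step 4: ABDABDCCABDCCCCCCACAAABDABDABDABDCCACAAABDABDABDABDABDABDCCABDCCCC ⇒ CC·A·CAA·CC·A·CAA·ABD·ABD·CC·A·CAA·ABD·ABD·ABD·ABD·ABD·ABD·CC·ABD·CC·CC·CC·A·CAA·CC·A·CAA·CC·A·CAA·CC·A·CAA·ABD·ABD·CC·ABD·CC·CC·CC·A·CAA·CC·A·CAA·CC·A·CAA·CC·A·CAA·CC·A·CAA·CC·A·CAA·ABD·ABD·CC·A·CAA·ABD·ABD·ABD·ABD
    A ↦ CC
    B ↦ A
    C ↦ ABD
    D ↦ CAA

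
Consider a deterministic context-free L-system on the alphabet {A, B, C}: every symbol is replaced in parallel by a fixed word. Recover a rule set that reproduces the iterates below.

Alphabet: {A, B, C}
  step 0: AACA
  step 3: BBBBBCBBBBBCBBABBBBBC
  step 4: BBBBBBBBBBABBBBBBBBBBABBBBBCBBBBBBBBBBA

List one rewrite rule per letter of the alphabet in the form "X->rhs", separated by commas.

A->BC, B->BB, C->A

  step 3 ⇒ step 4: BBBBBCBBBBBCBBABBBBBC ⇒ BB·BB·BB·BB·BB·A·BB·BB·BB·BB·BB·A·BB·BB·BC·BB·BB·BB·BB·BB·A
    A ↦ BC
    B ↦ BB
    C ↦ A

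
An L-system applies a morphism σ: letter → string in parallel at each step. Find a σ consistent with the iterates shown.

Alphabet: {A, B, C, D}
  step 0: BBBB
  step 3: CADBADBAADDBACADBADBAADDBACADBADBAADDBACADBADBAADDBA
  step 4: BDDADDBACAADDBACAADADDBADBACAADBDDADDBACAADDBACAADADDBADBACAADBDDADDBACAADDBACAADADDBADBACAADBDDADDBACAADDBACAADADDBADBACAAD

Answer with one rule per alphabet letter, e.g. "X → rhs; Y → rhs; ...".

A->AD, B->CA, C->BDD, D->DBA

  step 3 ⇒ step 4: CADBADBAADDBACADBADBAADDBACADBADBAADDBACADBADBAADDBA ⇒ BDD·AD·DBA·CA·AD·DBA·CA·AD·AD·DBA·DBA·CA·AD·BDD·AD·DBA·CA·AD·DBA·CA·AD·AD·DBA·DBA·CA·AD·BDD·AD·DBA·CA·AD·DBA·CA·AD·AD·DBA·DBA·CA·AD·BDD·AD·DBA·CA·AD·DBA·CA·AD·AD·DBA·DBA·CA·AD
    A ↦ AD
    B ↦ CA
    C ↦ BDD
    D ↦ DBA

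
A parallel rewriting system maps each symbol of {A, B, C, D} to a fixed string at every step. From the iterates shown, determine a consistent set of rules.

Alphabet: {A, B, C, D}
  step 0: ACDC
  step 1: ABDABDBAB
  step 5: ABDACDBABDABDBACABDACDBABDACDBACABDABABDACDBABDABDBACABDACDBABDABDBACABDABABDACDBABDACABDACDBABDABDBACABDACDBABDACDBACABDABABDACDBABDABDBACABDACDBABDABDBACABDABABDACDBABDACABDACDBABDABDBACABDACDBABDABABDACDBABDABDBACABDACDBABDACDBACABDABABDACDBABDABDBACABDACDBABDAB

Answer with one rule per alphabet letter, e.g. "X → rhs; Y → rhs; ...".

A->ABD, B->AC, C->AB, D->DB

  step 0 ⇒ step 1: ACDC ⇒ ABD·AB·DB·AB
    A ↦ ABD
    C ↦ AB
    D ↦ DB
    B ↦ AC  (constrained at step 1)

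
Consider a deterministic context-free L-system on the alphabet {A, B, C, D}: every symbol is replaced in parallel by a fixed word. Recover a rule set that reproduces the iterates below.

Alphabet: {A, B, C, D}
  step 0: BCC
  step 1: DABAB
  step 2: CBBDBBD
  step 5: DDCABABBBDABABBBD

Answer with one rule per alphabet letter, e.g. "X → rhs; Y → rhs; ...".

  step 1 ⇒ step 2: DABAB ⇒ C·BB·D·BB·D
    A ↦ BB
    B ↦ D
    D ↦ C
  step 0 ⇒ step 1: BCC ⇒ D·AB·AB
    C ↦ AB

A->BB, B->D, C->AB, D->C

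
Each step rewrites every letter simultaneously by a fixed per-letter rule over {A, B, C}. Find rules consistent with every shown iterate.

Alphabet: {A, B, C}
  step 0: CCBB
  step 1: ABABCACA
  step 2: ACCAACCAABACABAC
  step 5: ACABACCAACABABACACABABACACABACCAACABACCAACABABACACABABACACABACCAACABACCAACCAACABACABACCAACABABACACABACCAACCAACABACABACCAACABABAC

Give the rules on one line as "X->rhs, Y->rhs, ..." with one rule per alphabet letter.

A->AC, B->CA, C->AB

  step 1 ⇒ step 2: ABABCACA ⇒ AC·CA·AC·CA·AB·AC·AB·AC
    A ↦ AC
    B ↦ CA
    C ↦ AB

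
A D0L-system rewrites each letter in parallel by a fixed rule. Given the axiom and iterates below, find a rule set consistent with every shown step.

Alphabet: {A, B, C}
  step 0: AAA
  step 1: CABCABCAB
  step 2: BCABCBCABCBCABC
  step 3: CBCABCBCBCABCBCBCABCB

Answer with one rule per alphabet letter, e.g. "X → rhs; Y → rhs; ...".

  step 2 ⇒ step 3: BCABCBCABCBCABC ⇒ C·B·CAB·C·B·C·B·CAB·C·B·C·B·CAB·C·B
    A ↦ CAB
    B ↦ C
    C ↦ B

A->CAB, B->C, C->B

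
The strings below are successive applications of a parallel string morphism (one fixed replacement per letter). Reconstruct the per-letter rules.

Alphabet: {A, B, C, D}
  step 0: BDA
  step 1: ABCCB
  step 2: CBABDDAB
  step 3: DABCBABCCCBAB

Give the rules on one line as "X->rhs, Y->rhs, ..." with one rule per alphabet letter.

A->CB, B->AB, C->D, D->C

  step 2 ⇒ step 3: CBABDDAB ⇒ D·AB·CB·AB·C·C·CB·AB
    A ↦ CB
    B ↦ AB
    C ↦ D
    D ↦ C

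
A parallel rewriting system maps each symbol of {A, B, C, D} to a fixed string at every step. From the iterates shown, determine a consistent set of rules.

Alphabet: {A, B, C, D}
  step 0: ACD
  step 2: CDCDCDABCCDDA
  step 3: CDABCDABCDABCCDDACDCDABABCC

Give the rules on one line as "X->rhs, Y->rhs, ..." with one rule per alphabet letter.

A->CC, B->DDA, C->CD, D->AB

  step 2 ⇒ step 3: CDCDCDABCCDDA ⇒ CD·AB·CD·AB·CD·AB·CC·DDA·CD·CD·AB·AB·CC
    A ↦ CC
    B ↦ DDA
    C ↦ CD
    D ↦ AB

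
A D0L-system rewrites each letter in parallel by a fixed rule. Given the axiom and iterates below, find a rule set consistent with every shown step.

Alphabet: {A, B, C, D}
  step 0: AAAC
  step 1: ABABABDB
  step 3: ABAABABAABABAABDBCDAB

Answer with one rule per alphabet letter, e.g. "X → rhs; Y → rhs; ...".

A->AB, B->A, C->DB, D->CD

  step 0 ⇒ step 1: AAAC ⇒ AB·AB·AB·DB
    A ↦ AB
    C ↦ DB
    B ↦ A  (constrained at step 1)
    D ↦ CD  (constrained at step 1)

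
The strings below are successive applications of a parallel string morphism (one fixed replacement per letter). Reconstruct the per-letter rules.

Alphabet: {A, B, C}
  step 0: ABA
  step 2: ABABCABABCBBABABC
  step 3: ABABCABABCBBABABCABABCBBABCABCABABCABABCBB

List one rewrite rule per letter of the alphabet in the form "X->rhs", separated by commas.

  step 2 ⇒ step 3: ABABCABABCBBABABC ⇒ AB·ABC·AB·ABC·BB·AB·ABC·AB·ABC·BB·ABC·ABC·AB·ABC·AB·ABC·BB
    A ↦ AB
    B ↦ ABC
    C ↦ BB

A->AB, B->ABC, C->BB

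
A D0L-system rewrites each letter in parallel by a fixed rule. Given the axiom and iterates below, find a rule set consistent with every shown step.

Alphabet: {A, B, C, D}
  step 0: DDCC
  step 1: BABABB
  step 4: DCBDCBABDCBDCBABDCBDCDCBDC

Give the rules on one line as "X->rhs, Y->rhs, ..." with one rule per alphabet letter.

A->B, B->DC, C->B, D->BA

  step 0 ⇒ step 1: DDCC ⇒ BA·BA·B·B
    C ↦ B
    D ↦ BA
    A ↦ B  (constrained at step 1)
    B ↦ DC  (constrained at step 1)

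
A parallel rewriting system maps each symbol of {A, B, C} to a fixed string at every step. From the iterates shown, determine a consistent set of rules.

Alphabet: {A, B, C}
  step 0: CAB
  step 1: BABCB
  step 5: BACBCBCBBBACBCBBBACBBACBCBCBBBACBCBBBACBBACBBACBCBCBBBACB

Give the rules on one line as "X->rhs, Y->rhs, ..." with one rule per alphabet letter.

A->B, B->CB, C->BA

  step 0 ⇒ step 1: CAB ⇒ BA·B·CB
    A ↦ B
    B ↦ CB
    C ↦ BA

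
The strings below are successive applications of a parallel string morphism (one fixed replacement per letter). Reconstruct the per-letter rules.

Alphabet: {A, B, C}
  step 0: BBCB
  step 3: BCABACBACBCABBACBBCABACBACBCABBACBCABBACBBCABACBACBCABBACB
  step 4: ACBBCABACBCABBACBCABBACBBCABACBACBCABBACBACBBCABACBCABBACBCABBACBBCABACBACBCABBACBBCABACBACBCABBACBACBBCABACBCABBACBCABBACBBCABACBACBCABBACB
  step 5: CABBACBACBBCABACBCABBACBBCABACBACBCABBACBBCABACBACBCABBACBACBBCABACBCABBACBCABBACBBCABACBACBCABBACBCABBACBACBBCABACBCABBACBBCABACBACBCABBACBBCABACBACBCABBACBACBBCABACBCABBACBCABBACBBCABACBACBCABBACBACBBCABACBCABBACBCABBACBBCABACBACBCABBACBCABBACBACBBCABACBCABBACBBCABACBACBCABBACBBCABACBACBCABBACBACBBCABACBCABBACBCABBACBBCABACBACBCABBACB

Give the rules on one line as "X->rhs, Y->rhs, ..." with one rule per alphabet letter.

  step 4 ⇒ step 5: ACBBCABACBCABBACBCABBACBBCABACBACBCABBACBACBBCABACBCABBACBCABBACBBCABACBACBCABBACBBCABACBACBCABBACBACBBCABACBCABBACBCABBACBBCABACBACBCABBACB ⇒ CAB·B·ACB·ACB·B·CAB·ACB·CAB·B·ACB·B·CAB·ACB·ACB·CAB·B·ACB·B·CAB·ACB·ACB·CAB·B·ACB·ACB·B·CAB·ACB·CAB·B·ACB·CAB·B·ACB·B·CAB·ACB·ACB·CAB·B·ACB·CAB·B·ACB·ACB·B·CAB·ACB·CAB·B·ACB·B·CAB·ACB·ACB·CAB·B·ACB·B·CAB·ACB·ACB·CAB·B·ACB·ACB·B·CAB·ACB·CAB·B·ACB·CAB·B·ACB·B·CAB·ACB·ACB·CAB·B·ACB·ACB·B·CAB·ACB·CAB·B·ACB·CAB·B·ACB·B·CAB·ACB·ACB·CAB·B·ACB·CAB·B·ACB·ACB·B·CAB·ACB·CAB·B·ACB·B·CAB·ACB·ACB·CAB·B·ACB·B·CAB·ACB·ACB·CAB·B·ACB·ACB·B·CAB·ACB·CAB·B·ACB·CAB·B·ACB·B·CAB·ACB·ACB·CAB·B·ACB
    A ↦ CAB
    B ↦ ACB
    C ↦ B

A->CAB, B->ACB, C->B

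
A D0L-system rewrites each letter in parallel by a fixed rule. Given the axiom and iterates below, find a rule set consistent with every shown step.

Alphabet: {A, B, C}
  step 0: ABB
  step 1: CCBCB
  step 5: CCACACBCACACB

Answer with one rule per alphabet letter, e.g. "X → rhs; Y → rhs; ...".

A->C, B->CB, C->A

  step 0 ⇒ step 1: ABB ⇒ C·CB·CB
    A ↦ C
    B ↦ CB
    C ↦ A  (constrained at step 1)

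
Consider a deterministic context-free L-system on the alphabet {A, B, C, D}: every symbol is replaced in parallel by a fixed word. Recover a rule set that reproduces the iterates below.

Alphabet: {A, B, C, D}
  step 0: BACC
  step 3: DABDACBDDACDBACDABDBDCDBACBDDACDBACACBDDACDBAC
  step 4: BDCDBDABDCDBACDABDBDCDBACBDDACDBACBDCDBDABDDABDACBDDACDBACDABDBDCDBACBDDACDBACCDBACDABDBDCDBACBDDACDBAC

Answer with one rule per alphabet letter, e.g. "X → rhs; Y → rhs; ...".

A->CDB, B->DA, C->AC, D->BD

  step 3 ⇒ step 4: DABDACBDDACDBACDABDBDCDBACBDDACDBACACBDDACDBAC ⇒ BD·CDB·DA·BD·CDB·AC·DA·BD·BD·CDB·AC·BD·DA·CDB·AC·BD·CDB·DA·BD·DA·BD·AC·BD·DA·CDB·AC·DA·BD·BD·CDB·AC·BD·DA·CDB·AC·CDB·AC·DA·BD·BD·CDB·AC·BD·DA·CDB·AC
    A ↦ CDB
    B ↦ DA
    C ↦ AC
    D ↦ BD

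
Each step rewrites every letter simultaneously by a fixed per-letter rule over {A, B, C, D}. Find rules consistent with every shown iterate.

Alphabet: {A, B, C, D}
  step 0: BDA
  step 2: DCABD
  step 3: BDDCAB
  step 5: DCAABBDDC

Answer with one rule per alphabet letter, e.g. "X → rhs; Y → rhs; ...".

A->DC, B->A, C->D, D->B

  step 2 ⇒ step 3: DCABD ⇒ B·D·DC·A·B
    A ↦ DC
    B ↦ A
    C ↦ D
    D ↦ B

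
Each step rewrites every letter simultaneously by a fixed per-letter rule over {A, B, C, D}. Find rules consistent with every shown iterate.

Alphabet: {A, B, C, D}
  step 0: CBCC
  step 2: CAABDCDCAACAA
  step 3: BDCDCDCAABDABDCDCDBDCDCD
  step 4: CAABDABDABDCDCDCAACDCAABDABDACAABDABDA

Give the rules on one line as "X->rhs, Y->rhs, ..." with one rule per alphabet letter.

  step 3 ⇒ step 4: BDCDCDCAABDABDCDCDBDCDCD ⇒ CA·A·BD·A·BD·A·BD·CD·CD·CA·A·CD·CA·A·BD·A·BD·A·CA·A·BD·A·BD·A
    A ↦ CD
    B ↦ CA
    C ↦ BD
    D ↦ A

A->CD, B->CA, C->BD, D->A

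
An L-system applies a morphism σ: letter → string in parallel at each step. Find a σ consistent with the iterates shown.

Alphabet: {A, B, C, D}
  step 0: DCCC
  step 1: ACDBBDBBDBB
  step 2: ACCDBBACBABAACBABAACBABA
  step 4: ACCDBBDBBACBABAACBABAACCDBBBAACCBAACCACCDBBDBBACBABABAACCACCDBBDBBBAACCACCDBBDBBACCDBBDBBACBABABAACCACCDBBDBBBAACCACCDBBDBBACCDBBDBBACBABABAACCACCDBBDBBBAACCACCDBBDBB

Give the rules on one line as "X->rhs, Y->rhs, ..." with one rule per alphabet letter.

  step 1 ⇒ step 2: ACDBBDBBDBB ⇒ ACC·DBB·AC·BA·BA·AC·BA·BA·AC·BA·BA
    A ↦ ACC
    B ↦ BA
    C ↦ DBB
    D ↦ AC

A->ACC, B->BA, C->DBB, D->AC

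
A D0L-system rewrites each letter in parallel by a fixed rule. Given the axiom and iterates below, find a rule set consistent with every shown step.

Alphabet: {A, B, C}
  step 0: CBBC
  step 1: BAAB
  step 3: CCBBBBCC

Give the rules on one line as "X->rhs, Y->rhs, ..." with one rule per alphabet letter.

  step 0 ⇒ step 1: CBBC ⇒ B·A·A·B
    B ↦ A
    C ↦ B
    A ↦ CC  (constrained at step 1)

A->CC, B->A, C->B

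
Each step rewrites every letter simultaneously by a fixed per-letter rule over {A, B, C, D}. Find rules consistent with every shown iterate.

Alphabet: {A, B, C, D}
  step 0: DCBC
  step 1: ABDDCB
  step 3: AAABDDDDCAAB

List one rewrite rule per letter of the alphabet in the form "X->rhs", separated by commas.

A->D, B->DDC, C->B, D->A

  step 0 ⇒ step 1: DCBC ⇒ A·B·DDC·B
    B ↦ DDC
    C ↦ B
    D ↦ A
    A ↦ D  (constrained at step 1)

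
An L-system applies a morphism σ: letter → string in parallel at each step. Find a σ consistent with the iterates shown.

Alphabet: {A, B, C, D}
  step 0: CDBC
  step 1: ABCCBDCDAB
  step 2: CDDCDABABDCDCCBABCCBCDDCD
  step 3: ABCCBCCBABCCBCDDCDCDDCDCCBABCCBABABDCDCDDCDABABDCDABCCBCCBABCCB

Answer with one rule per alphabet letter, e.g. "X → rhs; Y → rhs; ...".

A->CD, B->DCD, C->AB, D->CCB

  step 2 ⇒ step 3: CDDCDABABDCDCCBABCCBCDDCD ⇒ AB·CCB·CCB·AB·CCB·CD·DCD·CD·DCD·CCB·AB·CCB·AB·AB·DCD·CD·DCD·AB·AB·DCD·AB·CCB·CCB·AB·CCB
    A ↦ CD
    B ↦ DCD
    C ↦ AB
    D ↦ CCB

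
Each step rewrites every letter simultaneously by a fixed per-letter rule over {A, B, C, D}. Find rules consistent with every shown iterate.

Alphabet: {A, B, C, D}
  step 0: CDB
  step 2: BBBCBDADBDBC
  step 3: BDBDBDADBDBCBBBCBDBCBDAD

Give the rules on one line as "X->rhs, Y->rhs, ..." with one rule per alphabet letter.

  step 2 ⇒ step 3: BBBCBDADBDBC ⇒ BD·BD·BD·AD·BD·BC·BB·BC·BD·BC·BD·AD
    A ↦ BB
    B ↦ BD
    C ↦ AD
    D ↦ BC

A->BB, B->BD, C->AD, D->BC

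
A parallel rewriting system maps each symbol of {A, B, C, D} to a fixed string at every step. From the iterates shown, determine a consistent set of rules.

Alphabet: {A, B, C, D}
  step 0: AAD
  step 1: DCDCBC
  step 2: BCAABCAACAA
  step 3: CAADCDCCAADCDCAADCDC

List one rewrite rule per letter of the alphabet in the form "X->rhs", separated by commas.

A->DC, B->C, C->AA, D->BC

  step 2 ⇒ step 3: BCAABCAACAA ⇒ C·AA·DC·DC·C·AA·DC·DC·AA·DC·DC
    A ↦ DC
    B ↦ C
    C ↦ AA
  step 0 ⇒ step 1: AAD ⇒ DC·DC·BC
    D ↦ BC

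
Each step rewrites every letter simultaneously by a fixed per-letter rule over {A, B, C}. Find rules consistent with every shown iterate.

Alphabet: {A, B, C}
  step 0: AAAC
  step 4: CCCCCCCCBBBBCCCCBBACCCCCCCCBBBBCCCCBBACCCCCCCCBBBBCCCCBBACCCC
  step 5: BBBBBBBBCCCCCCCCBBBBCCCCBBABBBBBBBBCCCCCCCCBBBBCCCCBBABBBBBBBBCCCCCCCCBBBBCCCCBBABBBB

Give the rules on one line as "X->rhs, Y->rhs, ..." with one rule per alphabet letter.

  step 4 ⇒ step 5: CCCCCCCCBBBBCCCCBBACCCCCCCCBBBBCCCCBBACCCCCCCCBBBBCCCCBBACCCC ⇒ B·B·B·B·B·B·B·B·CC·CC·CC·CC·B·B·B·B·CC·CC·BBA·B·B·B·B·B·B·B·B·CC·CC·CC·CC·B·B·B·B·CC·CC·BBA·B·B·B·B·B·B·B·B·CC·CC·CC·CC·B·B·B·B·CC·CC·BBA·B·B·B·B
    A ↦ BBA
    B ↦ CC
    C ↦ B

A->BBA, B->CC, C->B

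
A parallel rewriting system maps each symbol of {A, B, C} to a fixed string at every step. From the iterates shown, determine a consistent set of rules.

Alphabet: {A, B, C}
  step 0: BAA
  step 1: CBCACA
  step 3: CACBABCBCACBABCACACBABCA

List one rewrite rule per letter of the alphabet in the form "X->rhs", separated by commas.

  step 0 ⇒ step 1: BAA ⇒ CB·CA·CA
    A ↦ CA
    B ↦ CB
    C ↦ AB  (constrained at step 1)

A->CA, B->CB, C->AB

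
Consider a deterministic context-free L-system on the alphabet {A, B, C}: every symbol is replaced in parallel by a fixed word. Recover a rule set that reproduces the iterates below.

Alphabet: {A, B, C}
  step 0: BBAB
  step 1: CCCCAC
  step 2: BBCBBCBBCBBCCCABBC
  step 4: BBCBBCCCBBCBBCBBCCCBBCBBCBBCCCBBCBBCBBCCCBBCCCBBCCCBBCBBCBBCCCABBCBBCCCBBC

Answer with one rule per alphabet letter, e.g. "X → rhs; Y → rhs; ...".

A->CCA, B->C, C->BBC

  step 1 ⇒ step 2: CCCCAC ⇒ BBC·BBC·BBC·BBC·CCA·BBC
    A ↦ CCA
    C ↦ BBC
  step 0 ⇒ step 1: BBAB ⇒ C·C·CCA·C
    B ↦ C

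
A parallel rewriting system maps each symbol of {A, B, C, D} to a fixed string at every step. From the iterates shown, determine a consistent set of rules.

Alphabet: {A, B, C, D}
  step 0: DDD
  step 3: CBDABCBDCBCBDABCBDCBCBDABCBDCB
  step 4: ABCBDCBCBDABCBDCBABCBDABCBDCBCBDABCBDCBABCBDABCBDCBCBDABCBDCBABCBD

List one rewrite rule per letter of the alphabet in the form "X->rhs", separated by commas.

A->C, B->BD, C->ABC, D->CB

  step 3 ⇒ step 4: CBDABCBDCBCBDABCBDCBCBDABCBDCB ⇒ ABC·BD·CB·C·BD·ABC·BD·CB·ABC·BD·ABC·BD·CB·C·BD·ABC·BD·CB·ABC·BD·ABC·BD·CB·C·BD·ABC·BD·CB·ABC·BD
    A ↦ C
    B ↦ BD
    C ↦ ABC
    D ↦ CB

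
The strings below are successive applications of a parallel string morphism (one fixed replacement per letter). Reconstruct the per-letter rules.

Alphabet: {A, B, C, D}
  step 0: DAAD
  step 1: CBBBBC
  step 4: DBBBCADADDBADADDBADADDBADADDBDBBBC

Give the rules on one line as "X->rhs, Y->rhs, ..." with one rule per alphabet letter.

  step 0 ⇒ step 1: DAAD ⇒ C·BB·BB·C
    A ↦ BB
    D ↦ C
    B ↦ AD  (constrained at step 1)
    C ↦ DB  (constrained at step 1)

A->BB, B->AD, C->DB, D->C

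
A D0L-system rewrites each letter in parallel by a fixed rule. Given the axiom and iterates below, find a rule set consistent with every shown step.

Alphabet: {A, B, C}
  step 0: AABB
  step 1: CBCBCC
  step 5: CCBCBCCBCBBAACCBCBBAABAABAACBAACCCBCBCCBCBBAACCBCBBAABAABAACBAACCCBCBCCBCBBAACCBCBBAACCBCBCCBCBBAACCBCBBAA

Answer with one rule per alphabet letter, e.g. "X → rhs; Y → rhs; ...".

  step 0 ⇒ step 1: AABB ⇒ CB·CB·C·C
    A ↦ CB
    B ↦ C
    C ↦ BAA  (constrained at step 1)

A->CB, B->C, C->BAA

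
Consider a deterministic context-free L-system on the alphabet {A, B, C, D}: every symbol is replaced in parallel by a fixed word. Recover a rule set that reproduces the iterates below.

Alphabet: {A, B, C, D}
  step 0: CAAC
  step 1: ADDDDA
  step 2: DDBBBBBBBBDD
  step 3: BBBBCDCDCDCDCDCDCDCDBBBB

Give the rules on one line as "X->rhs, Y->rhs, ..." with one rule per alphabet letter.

A->DD, B->CD, C->A, D->BB

  step 2 ⇒ step 3: DDBBBBBBBBDD ⇒ BB·BB·CD·CD·CD·CD·CD·CD·CD·CD·BB·BB
    B ↦ CD
    D ↦ BB
  step 0 ⇒ step 1: CAAC ⇒ A·DD·DD·A
    A ↦ DD
  step 0 ⇒ step 1: CAAC ⇒ A·DD·DD·A
    C ↦ A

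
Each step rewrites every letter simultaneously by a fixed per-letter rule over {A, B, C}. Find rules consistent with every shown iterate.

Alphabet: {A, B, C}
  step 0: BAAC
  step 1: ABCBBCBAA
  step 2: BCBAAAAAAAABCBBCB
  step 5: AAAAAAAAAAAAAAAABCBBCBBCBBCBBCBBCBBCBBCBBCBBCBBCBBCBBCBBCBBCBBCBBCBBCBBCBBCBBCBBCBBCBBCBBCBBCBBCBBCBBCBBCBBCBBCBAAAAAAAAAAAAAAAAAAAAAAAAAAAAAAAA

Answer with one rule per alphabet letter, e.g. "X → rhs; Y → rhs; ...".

A->BCB, B->A, C->AA

  step 1 ⇒ step 2: ABCBBCBAA ⇒ BCB·A·AA·A·A·AA·A·BCB·BCB
    A ↦ BCB
    B ↦ A
    C ↦ AA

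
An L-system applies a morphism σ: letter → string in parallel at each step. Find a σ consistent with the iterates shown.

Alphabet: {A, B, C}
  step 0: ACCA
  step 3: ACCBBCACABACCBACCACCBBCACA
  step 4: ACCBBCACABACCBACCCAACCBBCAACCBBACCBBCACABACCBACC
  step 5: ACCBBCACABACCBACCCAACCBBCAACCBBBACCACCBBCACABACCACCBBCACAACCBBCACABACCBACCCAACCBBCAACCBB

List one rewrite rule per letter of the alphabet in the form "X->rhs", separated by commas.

  step 4 ⇒ step 5: ACCBBCACABACCBACCCAACCBBCAACCBBACCBBCACABACCBACC ⇒ ACC·B·B·CA·CA·B·ACC·B·ACC·CA·ACC·B·B·CA·ACC·B·B·B·ACC·ACC·B·B·CA·CA·B·ACC·ACC·B·B·CA·CA·ACC·B·B·CA·CA·B·ACC·B·ACC·CA·ACC·B·B·CA·ACC·B·B
    A ↦ ACC
    B ↦ CA
    C ↦ B

A->ACC, B->CA, C->B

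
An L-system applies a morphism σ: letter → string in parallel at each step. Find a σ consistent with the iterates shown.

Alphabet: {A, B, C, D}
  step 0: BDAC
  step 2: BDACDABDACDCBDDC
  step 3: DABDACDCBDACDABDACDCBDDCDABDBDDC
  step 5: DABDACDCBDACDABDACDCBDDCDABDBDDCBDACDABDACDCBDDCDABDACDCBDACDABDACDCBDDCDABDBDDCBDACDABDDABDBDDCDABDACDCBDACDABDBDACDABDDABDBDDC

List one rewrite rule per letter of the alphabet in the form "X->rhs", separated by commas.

A->AC, B->DA, C->DC, D->BD

  step 2 ⇒ step 3: BDACDABDACDCBDDC ⇒ DA·BD·AC·DC·BD·AC·DA·BD·AC·DC·BD·DC·DA·BD·BD·DC
    A ↦ AC
    B ↦ DA
    C ↦ DC
    D ↦ BD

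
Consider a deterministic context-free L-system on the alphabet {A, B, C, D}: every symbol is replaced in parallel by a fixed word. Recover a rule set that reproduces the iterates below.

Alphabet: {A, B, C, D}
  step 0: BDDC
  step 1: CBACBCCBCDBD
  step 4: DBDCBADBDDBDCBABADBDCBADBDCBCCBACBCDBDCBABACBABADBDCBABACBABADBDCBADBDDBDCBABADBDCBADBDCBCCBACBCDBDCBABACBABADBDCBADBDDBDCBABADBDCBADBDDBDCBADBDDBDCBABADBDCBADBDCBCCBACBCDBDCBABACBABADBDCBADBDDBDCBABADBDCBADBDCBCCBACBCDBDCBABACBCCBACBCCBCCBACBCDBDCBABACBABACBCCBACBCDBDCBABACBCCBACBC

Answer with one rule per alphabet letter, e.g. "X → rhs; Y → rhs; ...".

  step 0 ⇒ step 1: BDDC ⇒ CBA·CBC·CBC·DBD
    B ↦ CBA
    C ↦ DBD
    D ↦ CBC
    A ↦ BA  (constrained at step 1)

A->BA, B->CBA, C->DBD, D->CBC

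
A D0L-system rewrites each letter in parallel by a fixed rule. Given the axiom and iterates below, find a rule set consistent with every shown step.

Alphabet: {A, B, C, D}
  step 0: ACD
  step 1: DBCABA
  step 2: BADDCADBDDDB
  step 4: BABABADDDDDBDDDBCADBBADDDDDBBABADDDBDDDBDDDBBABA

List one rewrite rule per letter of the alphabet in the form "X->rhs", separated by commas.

A->DB, B->DD, C->CA, D->BA

  step 1 ⇒ step 2: DBCABA ⇒ BA·DD·CA·DB·DD·DB
    A ↦ DB
    B ↦ DD
    C ↦ CA
    D ↦ BA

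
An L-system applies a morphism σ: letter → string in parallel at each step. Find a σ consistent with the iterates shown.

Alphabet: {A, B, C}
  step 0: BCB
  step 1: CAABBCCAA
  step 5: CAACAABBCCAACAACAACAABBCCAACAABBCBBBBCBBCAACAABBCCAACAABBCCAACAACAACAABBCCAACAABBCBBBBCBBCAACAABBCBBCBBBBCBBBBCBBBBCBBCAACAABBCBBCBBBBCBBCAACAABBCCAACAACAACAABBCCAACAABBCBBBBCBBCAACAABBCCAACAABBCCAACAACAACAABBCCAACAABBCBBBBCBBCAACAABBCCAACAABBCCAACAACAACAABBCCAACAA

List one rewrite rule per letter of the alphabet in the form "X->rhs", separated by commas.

A->B, B->CAA, C->BBC

  step 0 ⇒ step 1: BCB ⇒ CAA·BBC·CAA
    B ↦ CAA
    C ↦ BBC
    A ↦ B  (constrained at step 1)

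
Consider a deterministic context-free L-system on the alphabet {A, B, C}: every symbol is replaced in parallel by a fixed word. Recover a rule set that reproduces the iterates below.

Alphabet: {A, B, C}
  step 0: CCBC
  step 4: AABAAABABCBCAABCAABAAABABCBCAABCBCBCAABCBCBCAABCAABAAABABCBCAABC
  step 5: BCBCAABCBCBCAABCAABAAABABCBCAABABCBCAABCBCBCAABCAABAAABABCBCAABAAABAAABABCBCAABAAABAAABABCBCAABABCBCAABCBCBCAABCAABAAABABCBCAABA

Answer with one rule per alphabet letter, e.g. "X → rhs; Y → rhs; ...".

  step 4 ⇒ step 5: AABAAABABCBCAABCAABAAABABCBCAABCBCBCAABCBCBCAABCAABAAABABCBCAABC ⇒ BC·BC·AA·BC·BC·BC·AA·BC·AA·BA·AA·BA·BC·BC·AA·BA·BC·BC·AA·BC·BC·BC·AA·BC·AA·BA·AA·BA·BC·BC·AA·BA·AA·BA·AA·BA·BC·BC·AA·BA·AA·BA·AA·BA·BC·BC·AA·BA·BC·BC·AA·BC·BC·BC·AA·BC·AA·BA·AA·BA·BC·BC·AA·BA
    A ↦ BC
    B ↦ AA
    C ↦ BA

A->BC, B->AA, C->BA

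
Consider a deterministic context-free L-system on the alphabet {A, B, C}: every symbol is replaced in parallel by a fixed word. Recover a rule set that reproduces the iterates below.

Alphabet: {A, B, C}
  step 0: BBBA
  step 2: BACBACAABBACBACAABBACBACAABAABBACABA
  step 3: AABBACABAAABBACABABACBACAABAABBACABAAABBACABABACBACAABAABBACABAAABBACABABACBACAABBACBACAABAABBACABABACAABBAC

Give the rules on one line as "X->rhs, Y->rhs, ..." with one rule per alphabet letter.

  step 2 ⇒ step 3: BACBACAABBACBACAABBACBACAABAABBACABA ⇒ AAB·BAC·ABA·AAB·BAC·ABA·BAC·BAC·AAB·AAB·BAC·ABA·AAB·BAC·ABA·BAC·BAC·AAB·AAB·BAC·ABA·AAB·BAC·ABA·BAC·BAC·AAB·BAC·BAC·AAB·AAB·BAC·ABA·BAC·AAB·BAC
    A ↦ BAC
    B ↦ AAB
    C ↦ ABA

A->BAC, B->AAB, C->ABA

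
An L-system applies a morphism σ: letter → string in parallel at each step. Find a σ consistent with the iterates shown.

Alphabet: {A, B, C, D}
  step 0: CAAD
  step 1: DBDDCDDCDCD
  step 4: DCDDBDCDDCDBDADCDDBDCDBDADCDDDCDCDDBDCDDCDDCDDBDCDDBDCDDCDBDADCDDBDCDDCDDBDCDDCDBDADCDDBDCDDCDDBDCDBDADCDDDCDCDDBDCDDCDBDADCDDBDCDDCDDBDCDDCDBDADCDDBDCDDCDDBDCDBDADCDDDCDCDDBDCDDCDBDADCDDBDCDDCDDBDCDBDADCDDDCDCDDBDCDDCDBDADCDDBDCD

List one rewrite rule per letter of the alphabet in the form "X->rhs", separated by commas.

  step 0 ⇒ step 1: CAAD ⇒ DB·DDC·DDC·DCD
    A ↦ DDC
    C ↦ DB
    D ↦ DCD
    B ↦ BDA  (constrained at step 1)

A->DDC, B->BDA, C->DB, D->DCD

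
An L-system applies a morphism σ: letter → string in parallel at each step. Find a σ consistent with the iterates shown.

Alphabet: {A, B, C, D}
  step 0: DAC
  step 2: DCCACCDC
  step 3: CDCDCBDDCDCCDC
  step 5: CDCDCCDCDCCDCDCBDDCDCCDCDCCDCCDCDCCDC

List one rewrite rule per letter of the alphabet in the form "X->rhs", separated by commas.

A->BD, B->CA, C->DC, D->C

  step 2 ⇒ step 3: DCCACCDC ⇒ C·DC·DC·BD·DC·DC·C·DC
    A ↦ BD
    C ↦ DC
    D ↦ C
    B ↦ CA  (constrained at step 3)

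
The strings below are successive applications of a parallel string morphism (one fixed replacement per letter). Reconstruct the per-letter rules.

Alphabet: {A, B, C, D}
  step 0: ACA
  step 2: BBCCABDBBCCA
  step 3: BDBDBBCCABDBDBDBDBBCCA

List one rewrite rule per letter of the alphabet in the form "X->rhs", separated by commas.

A->CCA, B->BD, C->B, D->BD

  step 2 ⇒ step 3: BBCCABDBBCCA ⇒ BD·BD·B·B·CCA·BD·BD·BD·BD·B·B·CCA
    A ↦ CCA
    B ↦ BD
    C ↦ B
    D ↦ BD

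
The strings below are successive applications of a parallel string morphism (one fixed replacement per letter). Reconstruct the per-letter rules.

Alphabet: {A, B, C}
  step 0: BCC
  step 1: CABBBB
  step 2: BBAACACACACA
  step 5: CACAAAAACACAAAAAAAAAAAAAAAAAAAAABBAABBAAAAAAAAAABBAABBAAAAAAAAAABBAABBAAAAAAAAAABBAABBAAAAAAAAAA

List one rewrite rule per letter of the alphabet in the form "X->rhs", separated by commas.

A->AA, B->CA, C->BB

  step 1 ⇒ step 2: CABBBB ⇒ BB·AA·CA·CA·CA·CA
    A ↦ AA
    B ↦ CA
    C ↦ BB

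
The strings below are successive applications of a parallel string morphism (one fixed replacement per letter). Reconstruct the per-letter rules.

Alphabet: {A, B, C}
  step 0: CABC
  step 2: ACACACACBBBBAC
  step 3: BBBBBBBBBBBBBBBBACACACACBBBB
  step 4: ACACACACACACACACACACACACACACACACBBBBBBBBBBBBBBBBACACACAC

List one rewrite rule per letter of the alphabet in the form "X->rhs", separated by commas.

  step 3 ⇒ step 4: BBBBBBBBBBBBBBBBACACACACBBBB ⇒ AC·AC·AC·AC·AC·AC·AC·AC·AC·AC·AC·AC·AC·AC·AC·AC·BBB·B·BBB·B·BBB·B·BBB·B·AC·AC·AC·AC
    A ↦ BBB
    B ↦ AC
    C ↦ B

A->BBB, B->AC, C->B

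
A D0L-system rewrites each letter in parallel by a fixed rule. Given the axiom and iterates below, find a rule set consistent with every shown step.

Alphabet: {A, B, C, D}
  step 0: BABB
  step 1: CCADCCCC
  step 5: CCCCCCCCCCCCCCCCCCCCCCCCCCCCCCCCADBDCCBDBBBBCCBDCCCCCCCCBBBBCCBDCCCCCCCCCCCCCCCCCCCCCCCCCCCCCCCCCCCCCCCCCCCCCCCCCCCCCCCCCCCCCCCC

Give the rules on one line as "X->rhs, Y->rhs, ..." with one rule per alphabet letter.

A->AD, B->CC, C->BB, D->BD

  step 0 ⇒ step 1: BABB ⇒ CC·AD·CC·CC
    A ↦ AD
    B ↦ CC
    C ↦ BB  (constrained at step 1)
    D ↦ BD  (constrained at step 1)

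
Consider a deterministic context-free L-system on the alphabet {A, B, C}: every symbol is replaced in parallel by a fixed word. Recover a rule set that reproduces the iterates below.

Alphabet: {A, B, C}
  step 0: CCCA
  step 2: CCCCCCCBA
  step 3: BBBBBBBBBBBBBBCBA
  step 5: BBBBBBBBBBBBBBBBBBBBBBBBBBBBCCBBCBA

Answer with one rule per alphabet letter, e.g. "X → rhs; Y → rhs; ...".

  step 2 ⇒ step 3: CCCCCCCBA ⇒ BB·BB·BB·BB·BB·BB·BB·C·BA
    A ↦ BA
    B ↦ C
    C ↦ BB

A->BA, B->C, C->BB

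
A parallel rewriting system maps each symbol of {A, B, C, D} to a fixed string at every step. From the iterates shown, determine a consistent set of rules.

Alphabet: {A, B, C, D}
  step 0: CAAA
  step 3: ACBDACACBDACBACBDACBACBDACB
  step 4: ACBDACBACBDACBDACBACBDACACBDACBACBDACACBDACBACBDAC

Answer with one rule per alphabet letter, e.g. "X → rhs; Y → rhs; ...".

A->AC, B->AC, C->BD, D->B

  step 3 ⇒ step 4: ACBDACACBDACBACBDACBACBDACB ⇒ AC·BD·AC·B·AC·BD·AC·BD·AC·B·AC·BD·AC·AC·BD·AC·B·AC·BD·AC·AC·BD·AC·B·AC·BD·AC
    A ↦ AC
    B ↦ AC
    C ↦ BD
    D ↦ B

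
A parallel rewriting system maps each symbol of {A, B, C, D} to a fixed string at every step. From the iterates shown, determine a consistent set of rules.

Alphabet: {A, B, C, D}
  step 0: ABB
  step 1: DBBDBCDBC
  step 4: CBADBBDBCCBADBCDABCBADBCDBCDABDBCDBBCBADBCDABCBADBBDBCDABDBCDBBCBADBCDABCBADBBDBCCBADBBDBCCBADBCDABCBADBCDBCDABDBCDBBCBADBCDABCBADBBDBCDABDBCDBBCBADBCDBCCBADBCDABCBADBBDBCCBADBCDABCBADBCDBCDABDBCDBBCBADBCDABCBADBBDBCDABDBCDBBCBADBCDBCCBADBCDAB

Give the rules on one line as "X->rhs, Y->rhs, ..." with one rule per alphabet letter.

  step 0 ⇒ step 1: ABB ⇒ DBB·DBC·DBC
    A ↦ DBB
    B ↦ DBC
    C ↦ DAB  (constrained at step 1)
    D ↦ CBA  (constrained at step 1)

A->DBB, B->DBC, C->DAB, D->CBA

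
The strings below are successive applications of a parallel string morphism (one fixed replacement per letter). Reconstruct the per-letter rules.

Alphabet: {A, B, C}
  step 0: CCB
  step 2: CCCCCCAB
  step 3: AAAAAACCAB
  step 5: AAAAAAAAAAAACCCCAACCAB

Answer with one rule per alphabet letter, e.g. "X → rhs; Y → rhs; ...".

A->CC, B->AB, C->A

  step 2 ⇒ step 3: CCCCCCAB ⇒ A·A·A·A·A·A·CC·AB
    A ↦ CC
    B ↦ AB
    C ↦ A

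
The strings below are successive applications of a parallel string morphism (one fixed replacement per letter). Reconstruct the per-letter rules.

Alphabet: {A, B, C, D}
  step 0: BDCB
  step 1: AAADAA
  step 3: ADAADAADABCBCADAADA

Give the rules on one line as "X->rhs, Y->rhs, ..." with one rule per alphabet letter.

  step 0 ⇒ step 1: BDCB ⇒ A·AA·DA·A
    B ↦ A
    C ↦ DA
    D ↦ AA
    A ↦ BC  (constrained at step 1)

A->BC, B->A, C->DA, D->AA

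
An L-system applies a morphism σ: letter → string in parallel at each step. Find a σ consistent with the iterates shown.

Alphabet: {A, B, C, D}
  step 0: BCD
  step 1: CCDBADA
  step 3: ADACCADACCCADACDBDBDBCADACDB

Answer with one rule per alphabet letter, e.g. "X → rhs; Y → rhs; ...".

  step 0 ⇒ step 1: BCD ⇒ CC·DB·ADA
    B ↦ CC
    C ↦ DB
    D ↦ ADA
    A ↦ C  (constrained at step 1)

A->C, B->CC, C->DB, D->ADA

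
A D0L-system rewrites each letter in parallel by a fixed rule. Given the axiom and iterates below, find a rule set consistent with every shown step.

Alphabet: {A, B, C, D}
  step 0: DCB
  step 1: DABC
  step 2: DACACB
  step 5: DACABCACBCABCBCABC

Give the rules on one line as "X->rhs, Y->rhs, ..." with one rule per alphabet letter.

A->CA, B->C, C->B, D->DA

  step 1 ⇒ step 2: DABC ⇒ DA·CA·C·B
    A ↦ CA
    B ↦ C
    C ↦ B
    D ↦ DA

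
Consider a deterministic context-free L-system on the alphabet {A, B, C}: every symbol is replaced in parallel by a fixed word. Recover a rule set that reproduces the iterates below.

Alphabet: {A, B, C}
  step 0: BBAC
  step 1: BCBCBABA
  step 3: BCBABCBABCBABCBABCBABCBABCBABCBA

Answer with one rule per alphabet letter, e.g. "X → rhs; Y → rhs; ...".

  step 0 ⇒ step 1: BBAC ⇒ BC·BC·BA·BA
    A ↦ BA
    B ↦ BC
    C ↦ BA

A->BA, B->BC, C->BA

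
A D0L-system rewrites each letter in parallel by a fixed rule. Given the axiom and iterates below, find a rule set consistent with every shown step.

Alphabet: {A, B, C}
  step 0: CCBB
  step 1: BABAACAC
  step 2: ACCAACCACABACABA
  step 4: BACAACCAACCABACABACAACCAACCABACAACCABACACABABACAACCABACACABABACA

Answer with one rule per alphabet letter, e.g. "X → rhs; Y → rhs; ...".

  step 1 ⇒ step 2: BABAACAC ⇒ AC·CA·AC·CA·CA·BA·CA·BA
    A ↦ CA
    B ↦ AC
    C ↦ BA

A->CA, B->AC, C->BA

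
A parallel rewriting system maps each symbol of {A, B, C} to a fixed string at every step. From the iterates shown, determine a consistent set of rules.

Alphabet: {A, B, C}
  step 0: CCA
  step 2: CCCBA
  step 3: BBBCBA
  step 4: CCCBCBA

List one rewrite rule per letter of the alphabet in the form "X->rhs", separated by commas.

  step 3 ⇒ step 4: BBBCBA ⇒ C·C·C·B·C·BA
    A ↦ BA
    B ↦ C
    C ↦ B

A->BA, B->C, C->B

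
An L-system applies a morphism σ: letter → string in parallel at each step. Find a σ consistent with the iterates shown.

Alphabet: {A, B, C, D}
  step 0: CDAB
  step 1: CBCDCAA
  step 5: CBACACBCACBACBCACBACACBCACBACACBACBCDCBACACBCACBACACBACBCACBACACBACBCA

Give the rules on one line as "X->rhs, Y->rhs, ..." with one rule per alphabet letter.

  step 0 ⇒ step 1: CDAB ⇒ CB·CD·CA·A
    A ↦ CA
    B ↦ A
    C ↦ CB
    D ↦ CD

A->CA, B->A, C->CB, D->CD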